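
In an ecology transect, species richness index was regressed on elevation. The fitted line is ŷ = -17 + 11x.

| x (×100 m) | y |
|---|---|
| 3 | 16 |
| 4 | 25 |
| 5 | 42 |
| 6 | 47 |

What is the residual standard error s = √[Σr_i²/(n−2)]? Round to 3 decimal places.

x=3: ŷ = -17 + 11·3 = 16; r = 16 − 16 = 0
x=4: ŷ = -17 + 11·4 = 27; r = 25 − 27 = -2
x=5: ŷ = -17 + 11·5 = 38; r = 42 − 38 = 4
x=6: ŷ = -17 + 11·6 = 49; r = 47 − 49 = -2
SSE = 0 + 4 + 16 + 4 = 24
s = √(24/2) = √12 ≈ 3.464

s = 3.464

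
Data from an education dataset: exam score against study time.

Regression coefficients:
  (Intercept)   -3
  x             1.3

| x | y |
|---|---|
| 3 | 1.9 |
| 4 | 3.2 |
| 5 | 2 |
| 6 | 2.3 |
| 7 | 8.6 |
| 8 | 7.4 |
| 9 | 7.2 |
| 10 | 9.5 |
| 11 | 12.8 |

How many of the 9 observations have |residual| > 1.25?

x=3: ŷ = -3 + 1.3·3 = 0.9; r = 1.9 − 0.9 = 1
x=4: ŷ = -3 + 1.3·4 = 2.2; r = 3.2 − 2.2 = 1
x=5: ŷ = -3 + 1.3·5 = 3.5; r = 2 − 3.5 = -1.5
x=6: ŷ = -3 + 1.3·6 = 4.8; r = 2.3 − 4.8 = -2.5
x=7: ŷ = -3 + 1.3·7 = 6.1; r = 8.6 − 6.1 = 2.5
x=8: ŷ = -3 + 1.3·8 = 7.4; r = 7.4 − 7.4 = 0
x=9: ŷ = -3 + 1.3·9 = 8.7; r = 7.2 − 8.7 = -1.5
x=10: ŷ = -3 + 1.3·10 = 10; r = 9.5 − 10 = -0.5
x=11: ŷ = -3 + 1.3·11 = 11.3; r = 12.8 − 11.3 = 1.5
|r| > 1.25: x=5 (|r|=1.5), x=6 (|r|=2.5), x=7 (|r|=2.5), x=9 (|r|=1.5), x=11 (|r|=1.5) → 5

5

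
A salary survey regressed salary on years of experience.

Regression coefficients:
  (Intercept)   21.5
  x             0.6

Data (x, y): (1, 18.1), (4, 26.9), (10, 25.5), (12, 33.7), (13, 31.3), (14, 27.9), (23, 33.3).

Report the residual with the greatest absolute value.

r = 5

x=1: ŷ = 21.5 + 0.6·1 = 22.1; r = 18.1 − 22.1 = -4
x=4: ŷ = 21.5 + 0.6·4 = 23.9; r = 26.9 − 23.9 = 3
x=10: ŷ = 21.5 + 0.6·10 = 27.5; r = 25.5 − 27.5 = -2
x=12: ŷ = 21.5 + 0.6·12 = 28.7; r = 33.7 − 28.7 = 5
x=13: ŷ = 21.5 + 0.6·13 = 29.3; r = 31.3 − 29.3 = 2
x=14: ŷ = 21.5 + 0.6·14 = 29.9; r = 27.9 − 29.9 = -2
x=23: ŷ = 21.5 + 0.6·23 = 35.3; r = 33.3 − 35.3 = -2
Largest |r| is 5 at x = 12, residual 5.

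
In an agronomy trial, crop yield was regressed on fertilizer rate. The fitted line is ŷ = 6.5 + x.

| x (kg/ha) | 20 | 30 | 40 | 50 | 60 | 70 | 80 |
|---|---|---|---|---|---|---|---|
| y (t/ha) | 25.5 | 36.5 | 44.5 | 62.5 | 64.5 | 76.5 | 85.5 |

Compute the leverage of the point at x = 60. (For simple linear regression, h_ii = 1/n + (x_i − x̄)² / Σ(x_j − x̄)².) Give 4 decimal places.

h = 0.1786

x̄ = (20 + 30 + 40 + 50 + 60 + 70 + 80)/7 = 50
Σ(x − x̄)² = 900 + 400 + 100 + 0 + 100 + 400 + 900 = 2800
h = 1/7 + (10)²/2800 = 0.142857 + 0.0357143 = 0.1786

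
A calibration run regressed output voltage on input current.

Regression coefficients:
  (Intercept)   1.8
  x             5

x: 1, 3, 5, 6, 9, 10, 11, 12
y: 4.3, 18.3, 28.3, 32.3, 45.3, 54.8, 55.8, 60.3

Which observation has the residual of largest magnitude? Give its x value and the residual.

x = 10, e = 3

x=1: ŷ = 1.8 + 5·1 = 6.8; e = 4.3 − 6.8 = -2.5
x=3: ŷ = 1.8 + 5·3 = 16.8; e = 18.3 − 16.8 = 1.5
x=5: ŷ = 1.8 + 5·5 = 26.8; e = 28.3 − 26.8 = 1.5
x=6: ŷ = 1.8 + 5·6 = 31.8; e = 32.3 − 31.8 = 0.5
x=9: ŷ = 1.8 + 5·9 = 46.8; e = 45.3 − 46.8 = -1.5
x=10: ŷ = 1.8 + 5·10 = 51.8; e = 54.8 − 51.8 = 3
x=11: ŷ = 1.8 + 5·11 = 56.8; e = 55.8 − 56.8 = -1
x=12: ŷ = 1.8 + 5·12 = 61.8; e = 60.3 − 61.8 = -1.5
Largest |e| is 3 at x = 10, residual 3.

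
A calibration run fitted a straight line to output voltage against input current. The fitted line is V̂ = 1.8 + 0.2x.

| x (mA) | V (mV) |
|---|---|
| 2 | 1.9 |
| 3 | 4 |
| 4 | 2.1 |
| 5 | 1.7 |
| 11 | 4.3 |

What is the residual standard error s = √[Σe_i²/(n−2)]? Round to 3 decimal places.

s = 1.183

x=2: V̂ = 1.8 + 0.2·2 = 2.2; e = 1.9 − 2.2 = -0.3
x=3: V̂ = 1.8 + 0.2·3 = 2.4; e = 4 − 2.4 = 1.6
x=4: V̂ = 1.8 + 0.2·4 = 2.6; e = 2.1 − 2.6 = -0.5
x=5: V̂ = 1.8 + 0.2·5 = 2.8; e = 1.7 − 2.8 = -1.1
x=11: V̂ = 1.8 + 0.2·11 = 4; e = 4.3 − 4 = 0.3
SSE = 0.09 + 2.56 + 0.25 + 1.21 + 0.09 = 4.2
s = √(4.2/3) = √1.4 ≈ 1.183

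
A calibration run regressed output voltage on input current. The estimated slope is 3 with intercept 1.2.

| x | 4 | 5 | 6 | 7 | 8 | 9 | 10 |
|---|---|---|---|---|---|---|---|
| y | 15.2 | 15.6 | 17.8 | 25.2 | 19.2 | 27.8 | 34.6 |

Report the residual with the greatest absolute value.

e = -6

x=4: ŷ = 1.2 + 3·4 = 13.2; e = 15.2 − 13.2 = 2
x=5: ŷ = 1.2 + 3·5 = 16.2; e = 15.6 − 16.2 = -0.6
x=6: ŷ = 1.2 + 3·6 = 19.2; e = 17.8 − 19.2 = -1.4
x=7: ŷ = 1.2 + 3·7 = 22.2; e = 25.2 − 22.2 = 3
x=8: ŷ = 1.2 + 3·8 = 25.2; e = 19.2 − 25.2 = -6
x=9: ŷ = 1.2 + 3·9 = 28.2; e = 27.8 − 28.2 = -0.4
x=10: ŷ = 1.2 + 3·10 = 31.2; e = 34.6 − 31.2 = 3.4
Largest |e| is 6 at x = 8, residual -6.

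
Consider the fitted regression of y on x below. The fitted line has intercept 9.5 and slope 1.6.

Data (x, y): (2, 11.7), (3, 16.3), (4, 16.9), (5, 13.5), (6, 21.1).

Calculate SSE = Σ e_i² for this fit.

x=2: ŷ = 9.5 + 1.6·2 = 12.7; e = 11.7 − 12.7 = -1
x=3: ŷ = 9.5 + 1.6·3 = 14.3; e = 16.3 − 14.3 = 2
x=4: ŷ = 9.5 + 1.6·4 = 15.9; e = 16.9 − 15.9 = 1
x=5: ŷ = 9.5 + 1.6·5 = 17.5; e = 13.5 − 17.5 = -4
x=6: ŷ = 9.5 + 1.6·6 = 19.1; e = 21.1 − 19.1 = 2
SSE = 1 + 4 + 1 + 16 + 4 = 26

SSE = 26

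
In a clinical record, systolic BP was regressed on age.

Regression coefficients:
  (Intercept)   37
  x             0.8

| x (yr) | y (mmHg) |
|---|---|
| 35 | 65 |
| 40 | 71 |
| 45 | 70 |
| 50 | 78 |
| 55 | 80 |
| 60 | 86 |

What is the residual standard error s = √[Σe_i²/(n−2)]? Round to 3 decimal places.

x=35: ŷ = 37 + 0.8·35 = 65; e = 65 − 65 = 0
x=40: ŷ = 37 + 0.8·40 = 69; e = 71 − 69 = 2
x=45: ŷ = 37 + 0.8·45 = 73; e = 70 − 73 = -3
x=50: ŷ = 37 + 0.8·50 = 77; e = 78 − 77 = 1
x=55: ŷ = 37 + 0.8·55 = 81; e = 80 − 81 = -1
x=60: ŷ = 37 + 0.8·60 = 85; e = 86 − 85 = 1
SSE = 0 + 4 + 9 + 1 + 1 + 1 = 16
s = √(16/4) = √4 ≈ 2.000

s = 2.000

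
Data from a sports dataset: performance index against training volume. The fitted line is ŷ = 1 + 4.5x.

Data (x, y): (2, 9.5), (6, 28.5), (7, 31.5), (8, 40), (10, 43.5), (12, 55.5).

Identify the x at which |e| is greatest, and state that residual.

x = 8, e = 3

x=2: ŷ = 1 + 4.5·2 = 10; e = 9.5 − 10 = -0.5
x=6: ŷ = 1 + 4.5·6 = 28; e = 28.5 − 28 = 0.5
x=7: ŷ = 1 + 4.5·7 = 32.5; e = 31.5 − 32.5 = -1
x=8: ŷ = 1 + 4.5·8 = 37; e = 40 − 37 = 3
x=10: ŷ = 1 + 4.5·10 = 46; e = 43.5 − 46 = -2.5
x=12: ŷ = 1 + 4.5·12 = 55; e = 55.5 − 55 = 0.5
Largest |e| is 3 at x = 8, residual 3.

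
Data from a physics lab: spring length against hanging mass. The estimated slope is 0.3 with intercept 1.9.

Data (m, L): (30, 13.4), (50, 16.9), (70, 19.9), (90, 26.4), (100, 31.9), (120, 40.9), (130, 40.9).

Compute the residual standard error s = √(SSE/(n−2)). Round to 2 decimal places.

s = 2.47

m=30: L̂ = 1.9 + 0.3·30 = 10.9; e = 13.4 − 10.9 = 2.5
m=50: L̂ = 1.9 + 0.3·50 = 16.9; e = 16.9 − 16.9 = 0
m=70: L̂ = 1.9 + 0.3·70 = 22.9; e = 19.9 − 22.9 = -3
m=90: L̂ = 1.9 + 0.3·90 = 28.9; e = 26.4 − 28.9 = -2.5
m=100: L̂ = 1.9 + 0.3·100 = 31.9; e = 31.9 − 31.9 = 0
m=120: L̂ = 1.9 + 0.3·120 = 37.9; e = 40.9 − 37.9 = 3
m=130: L̂ = 1.9 + 0.3·130 = 40.9; e = 40.9 − 40.9 = 0
SSE = 6.25 + 0 + 9 + 6.25 + 0 + 9 + 0 = 30.5
s = √(30.5/5) = √6.1 ≈ 2.47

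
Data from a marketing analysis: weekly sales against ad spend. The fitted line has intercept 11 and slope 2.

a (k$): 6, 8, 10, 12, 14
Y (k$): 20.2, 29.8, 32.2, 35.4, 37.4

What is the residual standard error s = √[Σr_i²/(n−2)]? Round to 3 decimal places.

a=6: ŷ = 11 + 2·6 = 23; r = 20.2 − 23 = -2.8
a=8: ŷ = 11 + 2·8 = 27; r = 29.8 − 27 = 2.8
a=10: ŷ = 11 + 2·10 = 31; r = 32.2 − 31 = 1.2
a=12: ŷ = 11 + 2·12 = 35; r = 35.4 − 35 = 0.4
a=14: ŷ = 11 + 2·14 = 39; r = 37.4 − 39 = -1.6
SSE = 7.84 + 7.84 + 1.44 + 0.16 + 2.56 = 19.84
s = √(19.84/3) = √6.61333 ≈ 2.572

s = 2.572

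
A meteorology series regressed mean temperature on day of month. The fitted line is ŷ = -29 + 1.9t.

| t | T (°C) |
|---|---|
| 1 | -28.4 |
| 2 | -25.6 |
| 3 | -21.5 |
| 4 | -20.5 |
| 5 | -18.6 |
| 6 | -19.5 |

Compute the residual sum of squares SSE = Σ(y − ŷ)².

SSE = 10.32

t=1: ŷ = -29 + 1.9·1 = -27.1; e = -28.4 − (-27.1) = -1.3
t=2: ŷ = -29 + 1.9·2 = -25.2; e = -25.6 − (-25.2) = -0.4
t=3: ŷ = -29 + 1.9·3 = -23.3; e = -21.5 − (-23.3) = 1.8
t=4: ŷ = -29 + 1.9·4 = -21.4; e = -20.5 − (-21.4) = 0.9
t=5: ŷ = -29 + 1.9·5 = -19.5; e = -18.6 − (-19.5) = 0.9
t=6: ŷ = -29 + 1.9·6 = -17.6; e = -19.5 − (-17.6) = -1.9
SSE = 1.69 + 0.16 + 3.24 + 0.81 + 0.81 + 3.61 = 10.32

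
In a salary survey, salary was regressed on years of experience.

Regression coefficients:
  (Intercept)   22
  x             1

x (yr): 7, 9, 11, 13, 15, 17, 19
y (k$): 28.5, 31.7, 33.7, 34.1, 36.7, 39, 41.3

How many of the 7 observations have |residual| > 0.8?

x=7: ŷ = 22 + 7 = 29; e = 28.5 − 29 = -0.5
x=9: ŷ = 22 + 9 = 31; e = 31.7 − 31 = 0.7
x=11: ŷ = 22 + 11 = 33; e = 33.7 − 33 = 0.7
x=13: ŷ = 22 + 13 = 35; e = 34.1 − 35 = -0.9
x=15: ŷ = 22 + 15 = 37; e = 36.7 − 37 = -0.3
x=17: ŷ = 22 + 17 = 39; e = 39 − 39 = 0
x=19: ŷ = 22 + 19 = 41; e = 41.3 − 41 = 0.3
|e| > 0.8: x=13 (|e|=0.9) → 1

1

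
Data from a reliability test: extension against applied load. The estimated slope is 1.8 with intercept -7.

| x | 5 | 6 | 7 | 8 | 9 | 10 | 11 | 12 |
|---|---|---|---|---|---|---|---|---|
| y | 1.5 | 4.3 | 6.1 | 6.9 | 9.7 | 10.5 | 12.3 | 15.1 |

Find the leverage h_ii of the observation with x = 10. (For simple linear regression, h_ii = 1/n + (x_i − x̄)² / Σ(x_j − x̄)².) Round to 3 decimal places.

x̄ = (5 + 6 + 7 + 8 + 9 + 10 + 11 + 12)/8 = 8.5
Σ(x − x̄)² = 12.25 + 6.25 + 2.25 + 0.25 + 0.25 + 2.25 + 6.25 + 12.25 = 42
h = 1/8 + (1.5)²/42 = 0.125 + 0.0535714 = 0.179

h = 0.179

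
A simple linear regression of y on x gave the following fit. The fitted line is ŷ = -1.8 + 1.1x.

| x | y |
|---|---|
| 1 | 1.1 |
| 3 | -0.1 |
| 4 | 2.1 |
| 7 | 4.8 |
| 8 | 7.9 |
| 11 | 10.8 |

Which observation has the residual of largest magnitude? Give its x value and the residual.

x = 1, r = 1.8

x=1: ŷ = -1.8 + 1.1·1 = -0.7; r = 1.1 − (-0.7) = 1.8
x=3: ŷ = -1.8 + 1.1·3 = 1.5; r = -0.1 − 1.5 = -1.6
x=4: ŷ = -1.8 + 1.1·4 = 2.6; r = 2.1 − 2.6 = -0.5
x=7: ŷ = -1.8 + 1.1·7 = 5.9; r = 4.8 − 5.9 = -1.1
x=8: ŷ = -1.8 + 1.1·8 = 7; r = 7.9 − 7 = 0.9
x=11: ŷ = -1.8 + 1.1·11 = 10.3; r = 10.8 − 10.3 = 0.5
Largest |r| is 1.8 at x = 1, residual 1.8.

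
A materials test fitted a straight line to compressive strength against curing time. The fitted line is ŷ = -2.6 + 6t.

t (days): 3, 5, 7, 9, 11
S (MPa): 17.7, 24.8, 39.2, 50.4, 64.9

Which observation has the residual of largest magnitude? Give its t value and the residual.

t=3: ŷ = -2.6 + 6·3 = 15.4; r = 17.7 − 15.4 = 2.3
t=5: ŷ = -2.6 + 6·5 = 27.4; r = 24.8 − 27.4 = -2.6
t=7: ŷ = -2.6 + 6·7 = 39.4; r = 39.2 − 39.4 = -0.2
t=9: ŷ = -2.6 + 6·9 = 51.4; r = 50.4 − 51.4 = -1
t=11: ŷ = -2.6 + 6·11 = 63.4; r = 64.9 − 63.4 = 1.5
Largest |r| is 2.6 at t = 5, residual -2.6.

t = 5, r = -2.6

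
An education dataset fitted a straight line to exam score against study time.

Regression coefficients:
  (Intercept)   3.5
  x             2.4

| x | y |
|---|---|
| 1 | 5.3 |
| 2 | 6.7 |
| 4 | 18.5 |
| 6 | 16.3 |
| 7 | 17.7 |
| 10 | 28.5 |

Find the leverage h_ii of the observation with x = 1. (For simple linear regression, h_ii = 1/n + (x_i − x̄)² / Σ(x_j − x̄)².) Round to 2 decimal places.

x̄ = (1 + 2 + 4 + 6 + 7 + 10)/6 = 5
Σ(x − x̄)² = 16 + 9 + 1 + 1 + 4 + 25 = 56
h = 1/6 + (-4)²/56 = 0.166667 + 0.285714 = 0.45

h = 0.45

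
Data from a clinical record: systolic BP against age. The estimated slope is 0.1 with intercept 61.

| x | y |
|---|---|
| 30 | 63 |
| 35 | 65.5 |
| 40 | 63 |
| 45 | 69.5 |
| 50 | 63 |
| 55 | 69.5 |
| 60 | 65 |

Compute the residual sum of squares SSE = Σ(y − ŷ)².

x=30: ŷ = 61 + 0.1·30 = 64; r = 63 − 64 = -1
x=35: ŷ = 61 + 0.1·35 = 64.5; r = 65.5 − 64.5 = 1
x=40: ŷ = 61 + 0.1·40 = 65; r = 63 − 65 = -2
x=45: ŷ = 61 + 0.1·45 = 65.5; r = 69.5 − 65.5 = 4
x=50: ŷ = 61 + 0.1·50 = 66; r = 63 − 66 = -3
x=55: ŷ = 61 + 0.1·55 = 66.5; r = 69.5 − 66.5 = 3
x=60: ŷ = 61 + 0.1·60 = 67; r = 65 − 67 = -2
SSE = 1 + 1 + 4 + 16 + 9 + 9 + 4 = 44

SSE = 44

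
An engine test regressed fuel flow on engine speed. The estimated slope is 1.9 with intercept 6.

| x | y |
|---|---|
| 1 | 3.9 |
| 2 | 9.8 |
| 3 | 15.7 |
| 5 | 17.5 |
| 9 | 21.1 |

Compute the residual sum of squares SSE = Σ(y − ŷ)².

x=1: ŷ = 6 + 1.9·1 = 7.9; e = 3.9 − 7.9 = -4
x=2: ŷ = 6 + 1.9·2 = 9.8; e = 9.8 − 9.8 = 0
x=3: ŷ = 6 + 1.9·3 = 11.7; e = 15.7 − 11.7 = 4
x=5: ŷ = 6 + 1.9·5 = 15.5; e = 17.5 − 15.5 = 2
x=9: ŷ = 6 + 1.9·9 = 23.1; e = 21.1 − 23.1 = -2
SSE = 16 + 0 + 16 + 4 + 4 = 40

SSE = 40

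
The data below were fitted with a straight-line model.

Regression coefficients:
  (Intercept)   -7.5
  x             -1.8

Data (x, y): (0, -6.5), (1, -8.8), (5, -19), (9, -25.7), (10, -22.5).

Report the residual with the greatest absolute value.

r = 3

x=0: ŷ = -7.5 − 1.8·0 = -7.5; r = -6.5 − (-7.5) = 1
x=1: ŷ = -7.5 − 1.8·1 = -9.3; r = -8.8 − (-9.3) = 0.5
x=5: ŷ = -7.5 − 1.8·5 = -16.5; r = -19 − (-16.5) = -2.5
x=9: ŷ = -7.5 − 1.8·9 = -23.7; r = -25.7 − (-23.7) = -2
x=10: ŷ = -7.5 − 1.8·10 = -25.5; r = -22.5 − (-25.5) = 3
Largest |r| is 3 at x = 10, residual 3.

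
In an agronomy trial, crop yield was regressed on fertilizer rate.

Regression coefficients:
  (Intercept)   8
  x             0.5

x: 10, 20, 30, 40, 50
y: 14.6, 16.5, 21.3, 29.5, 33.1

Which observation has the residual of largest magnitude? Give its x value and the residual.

x = 30, r = -1.7

x=10: ŷ = 8 + 0.5·10 = 13; r = 14.6 − 13 = 1.6
x=20: ŷ = 8 + 0.5·20 = 18; r = 16.5 − 18 = -1.5
x=30: ŷ = 8 + 0.5·30 = 23; r = 21.3 − 23 = -1.7
x=40: ŷ = 8 + 0.5·40 = 28; r = 29.5 − 28 = 1.5
x=50: ŷ = 8 + 0.5·50 = 33; r = 33.1 − 33 = 0.1
Largest |r| is 1.7 at x = 30, residual -1.7.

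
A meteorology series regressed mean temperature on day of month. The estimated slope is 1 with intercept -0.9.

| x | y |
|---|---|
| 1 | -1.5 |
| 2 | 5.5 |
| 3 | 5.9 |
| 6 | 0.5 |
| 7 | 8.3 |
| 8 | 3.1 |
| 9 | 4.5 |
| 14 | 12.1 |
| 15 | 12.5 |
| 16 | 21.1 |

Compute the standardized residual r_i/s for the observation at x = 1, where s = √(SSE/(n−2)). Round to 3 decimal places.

x=1: ŷ = -0.9 + 1 = 0.1; r = -1.5 − 0.1 = -1.6
x=2: ŷ = -0.9 + 2 = 1.1; r = 5.5 − 1.1 = 4.4
x=3: ŷ = -0.9 + 3 = 2.1; r = 5.9 − 2.1 = 3.8
x=6: ŷ = -0.9 + 6 = 5.1; r = 0.5 − 5.1 = -4.6
x=7: ŷ = -0.9 + 7 = 6.1; r = 8.3 − 6.1 = 2.2
x=8: ŷ = -0.9 + 8 = 7.1; r = 3.1 − 7.1 = -4
x=9: ŷ = -0.9 + 9 = 8.1; r = 4.5 − 8.1 = -3.6
x=14: ŷ = -0.9 + 14 = 13.1; r = 12.1 − 13.1 = -1
x=15: ŷ = -0.9 + 15 = 14.1; r = 12.5 − 14.1 = -1.6
x=16: ŷ = -0.9 + 16 = 15.1; r = 21.1 − 15.1 = 6
SSE = 2.56 + 19.36 + 14.44 + 21.16 + 4.84 + 16 + 12.96 + 1 + 2.56 + 36 = 130.88
s = √(130.88/8) = 4.04475
r/s = -1.6 / 4.04475 = -0.396

-0.396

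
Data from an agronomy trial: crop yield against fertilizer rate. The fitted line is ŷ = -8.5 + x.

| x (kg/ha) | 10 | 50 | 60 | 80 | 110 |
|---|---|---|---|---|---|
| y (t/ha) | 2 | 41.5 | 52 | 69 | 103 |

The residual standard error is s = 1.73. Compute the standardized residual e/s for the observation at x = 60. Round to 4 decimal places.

ŷ = -8.5 + 60 = 51.5
e = 52 − 51.5 = 0.5
e/s = 0.5 / 1.73 = 0.2890

0.2890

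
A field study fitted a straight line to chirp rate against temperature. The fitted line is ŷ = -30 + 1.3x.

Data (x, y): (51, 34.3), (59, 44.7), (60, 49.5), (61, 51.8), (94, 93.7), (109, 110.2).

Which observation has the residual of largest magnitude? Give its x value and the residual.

x=51: ŷ = -30 + 1.3·51 = 36.3; e = 34.3 − 36.3 = -2
x=59: ŷ = -30 + 1.3·59 = 46.7; e = 44.7 − 46.7 = -2
x=60: ŷ = -30 + 1.3·60 = 48; e = 49.5 − 48 = 1.5
x=61: ŷ = -30 + 1.3·61 = 49.3; e = 51.8 − 49.3 = 2.5
x=94: ŷ = -30 + 1.3·94 = 92.2; e = 93.7 − 92.2 = 1.5
x=109: ŷ = -30 + 1.3·109 = 111.7; e = 110.2 − 111.7 = -1.5
Largest |e| is 2.5 at x = 61, residual 2.5.

x = 61, e = 2.5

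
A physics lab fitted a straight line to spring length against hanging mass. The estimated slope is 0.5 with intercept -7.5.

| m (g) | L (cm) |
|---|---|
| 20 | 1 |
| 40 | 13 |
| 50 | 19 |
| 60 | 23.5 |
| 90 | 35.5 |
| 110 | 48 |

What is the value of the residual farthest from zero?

m=20: L̂ = -7.5 + 0.5·20 = 2.5; e = 1 − 2.5 = -1.5
m=40: L̂ = -7.5 + 0.5·40 = 12.5; e = 13 − 12.5 = 0.5
m=50: L̂ = -7.5 + 0.5·50 = 17.5; e = 19 − 17.5 = 1.5
m=60: L̂ = -7.5 + 0.5·60 = 22.5; e = 23.5 − 22.5 = 1
m=90: L̂ = -7.5 + 0.5·90 = 37.5; e = 35.5 − 37.5 = -2
m=110: L̂ = -7.5 + 0.5·110 = 47.5; e = 48 − 47.5 = 0.5
Largest |e| is 2 at m = 90, residual -2.

e = -2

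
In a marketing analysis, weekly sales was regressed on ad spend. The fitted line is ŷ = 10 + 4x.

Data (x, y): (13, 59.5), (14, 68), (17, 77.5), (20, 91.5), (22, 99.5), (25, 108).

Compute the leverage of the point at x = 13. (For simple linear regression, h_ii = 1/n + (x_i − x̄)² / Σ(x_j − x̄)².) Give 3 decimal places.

x̄ = (13 + 14 + 17 + 20 + 22 + 25)/6 = 18.5
Σ(x − x̄)² = 30.25 + 20.25 + 2.25 + 2.25 + 12.25 + 42.25 = 109.5
h = 1/6 + (-5.5)²/109.5 = 0.166667 + 0.276256 = 0.443

h = 0.443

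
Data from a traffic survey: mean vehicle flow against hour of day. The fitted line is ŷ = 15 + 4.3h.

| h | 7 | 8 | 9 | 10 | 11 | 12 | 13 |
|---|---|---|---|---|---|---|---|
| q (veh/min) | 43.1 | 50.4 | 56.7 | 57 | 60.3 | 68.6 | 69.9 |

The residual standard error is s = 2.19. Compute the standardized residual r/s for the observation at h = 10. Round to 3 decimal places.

-0.457

ŷ = 15 + 4.3·10 = 58
r = 57 − 58 = -1
r/s = -1 / 2.19 = -0.457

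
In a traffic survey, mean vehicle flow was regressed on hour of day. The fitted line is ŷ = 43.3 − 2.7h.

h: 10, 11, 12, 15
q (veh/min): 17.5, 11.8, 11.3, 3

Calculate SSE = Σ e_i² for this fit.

SSE = 4.88

h=10: ŷ = 43.3 − 2.7·10 = 16.3; e = 17.5 − 16.3 = 1.2
h=11: ŷ = 43.3 − 2.7·11 = 13.6; e = 11.8 − 13.6 = -1.8
h=12: ŷ = 43.3 − 2.7·12 = 10.9; e = 11.3 − 10.9 = 0.4
h=15: ŷ = 43.3 − 2.7·15 = 2.8; e = 3 − 2.8 = 0.2
SSE = 1.44 + 3.24 + 0.16 + 0.04 = 4.88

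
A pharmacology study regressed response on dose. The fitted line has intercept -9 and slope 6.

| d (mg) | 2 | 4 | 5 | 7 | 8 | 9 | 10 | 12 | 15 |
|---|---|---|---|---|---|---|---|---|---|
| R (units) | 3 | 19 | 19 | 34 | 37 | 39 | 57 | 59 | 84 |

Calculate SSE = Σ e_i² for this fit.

d=2: R̂ = -9 + 6·2 = 3; e = 3 − 3 = 0
d=4: R̂ = -9 + 6·4 = 15; e = 19 − 15 = 4
d=5: R̂ = -9 + 6·5 = 21; e = 19 − 21 = -2
d=7: R̂ = -9 + 6·7 = 33; e = 34 − 33 = 1
d=8: R̂ = -9 + 6·8 = 39; e = 37 − 39 = -2
d=9: R̂ = -9 + 6·9 = 45; e = 39 − 45 = -6
d=10: R̂ = -9 + 6·10 = 51; e = 57 − 51 = 6
d=12: R̂ = -9 + 6·12 = 63; e = 59 − 63 = -4
d=15: R̂ = -9 + 6·15 = 81; e = 84 − 81 = 3
SSE = 0 + 16 + 4 + 1 + 4 + 36 + 36 + 16 + 9 = 122

SSE = 122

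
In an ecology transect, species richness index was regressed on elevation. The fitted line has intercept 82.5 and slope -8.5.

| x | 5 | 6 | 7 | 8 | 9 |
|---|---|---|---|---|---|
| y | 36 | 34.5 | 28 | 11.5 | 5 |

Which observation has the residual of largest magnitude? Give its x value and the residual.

x = 7, e = 5

x=5: ŷ = 82.5 − 8.5·5 = 40; e = 36 − 40 = -4
x=6: ŷ = 82.5 − 8.5·6 = 31.5; e = 34.5 − 31.5 = 3
x=7: ŷ = 82.5 − 8.5·7 = 23; e = 28 − 23 = 5
x=8: ŷ = 82.5 − 8.5·8 = 14.5; e = 11.5 − 14.5 = -3
x=9: ŷ = 82.5 − 8.5·9 = 6; e = 5 − 6 = -1
Largest |e| is 5 at x = 7, residual 5.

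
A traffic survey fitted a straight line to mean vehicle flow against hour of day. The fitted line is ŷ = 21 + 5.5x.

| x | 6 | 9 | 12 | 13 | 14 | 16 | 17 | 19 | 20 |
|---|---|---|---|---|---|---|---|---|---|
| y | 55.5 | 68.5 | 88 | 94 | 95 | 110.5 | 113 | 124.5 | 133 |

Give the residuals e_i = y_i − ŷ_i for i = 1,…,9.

1.5, -2, 1, 1.5, -3, 1.5, -1.5, -1, 2

x=6: ŷ = 21 + 5.5·6 = 54; e = 55.5 − 54 = 1.5
x=9: ŷ = 21 + 5.5·9 = 70.5; e = 68.5 − 70.5 = -2
x=12: ŷ = 21 + 5.5·12 = 87; e = 88 − 87 = 1
x=13: ŷ = 21 + 5.5·13 = 92.5; e = 94 − 92.5 = 1.5
x=14: ŷ = 21 + 5.5·14 = 98; e = 95 − 98 = -3
x=16: ŷ = 21 + 5.5·16 = 109; e = 110.5 − 109 = 1.5
x=17: ŷ = 21 + 5.5·17 = 114.5; e = 113 − 114.5 = -1.5
x=19: ŷ = 21 + 5.5·19 = 125.5; e = 124.5 − 125.5 = -1
x=20: ŷ = 21 + 5.5·20 = 131; e = 133 − 131 = 2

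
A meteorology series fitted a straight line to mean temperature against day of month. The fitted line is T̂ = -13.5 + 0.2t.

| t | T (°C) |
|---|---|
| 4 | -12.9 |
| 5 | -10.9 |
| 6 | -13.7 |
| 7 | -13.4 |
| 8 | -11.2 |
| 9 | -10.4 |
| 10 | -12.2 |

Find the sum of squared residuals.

t=4: T̂ = -13.5 + 0.2·4 = -12.7; r = -12.9 − (-12.7) = -0.2
t=5: T̂ = -13.5 + 0.2·5 = -12.5; r = -10.9 − (-12.5) = 1.6
t=6: T̂ = -13.5 + 0.2·6 = -12.3; r = -13.7 − (-12.3) = -1.4
t=7: T̂ = -13.5 + 0.2·7 = -12.1; r = -13.4 − (-12.1) = -1.3
t=8: T̂ = -13.5 + 0.2·8 = -11.9; r = -11.2 − (-11.9) = 0.7
t=9: T̂ = -13.5 + 0.2·9 = -11.7; r = -10.4 − (-11.7) = 1.3
t=10: T̂ = -13.5 + 0.2·10 = -11.5; r = -12.2 − (-11.5) = -0.7
SSE = 0.04 + 2.56 + 1.96 + 1.69 + 0.49 + 1.69 + 0.49 = 8.92

SSE = 8.92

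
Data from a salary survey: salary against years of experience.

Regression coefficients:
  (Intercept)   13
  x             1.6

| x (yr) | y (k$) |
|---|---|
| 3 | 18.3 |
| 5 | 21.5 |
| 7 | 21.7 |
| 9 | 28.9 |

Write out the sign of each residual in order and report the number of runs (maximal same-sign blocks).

3 runs

x=3: ŷ = 13 + 1.6·3 = 17.8; r = 18.3 − 17.8 = 0.5
x=5: ŷ = 13 + 1.6·5 = 21; r = 21.5 − 21 = 0.5
x=7: ŷ = 13 + 1.6·7 = 24.2; r = 21.7 − 24.2 = -2.5
x=9: ŷ = 13 + 1.6·9 = 27.4; r = 28.9 − 27.4 = 1.5
Signs: + + − +
Runs: +×2, −×1, +×1 → 3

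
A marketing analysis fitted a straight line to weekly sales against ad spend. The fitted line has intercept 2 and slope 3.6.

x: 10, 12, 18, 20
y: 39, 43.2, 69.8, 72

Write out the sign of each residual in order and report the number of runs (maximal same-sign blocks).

4 runs

x=10: ŷ = 2 + 3.6·10 = 38; r = 39 − 38 = 1
x=12: ŷ = 2 + 3.6·12 = 45.2; r = 43.2 − 45.2 = -2
x=18: ŷ = 2 + 3.6·18 = 66.8; r = 69.8 − 66.8 = 3
x=20: ŷ = 2 + 3.6·20 = 74; r = 72 − 74 = -2
Signs: + − + −
Runs: +×1, −×1, +×1, −×1 → 4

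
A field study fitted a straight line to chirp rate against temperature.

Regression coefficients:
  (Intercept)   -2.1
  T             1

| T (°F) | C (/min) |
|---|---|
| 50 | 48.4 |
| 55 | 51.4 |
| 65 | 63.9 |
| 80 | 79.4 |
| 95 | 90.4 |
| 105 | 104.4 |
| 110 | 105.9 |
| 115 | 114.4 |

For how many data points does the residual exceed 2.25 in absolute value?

T=50: ŷ = -2.1 + 50 = 47.9; e = 48.4 − 47.9 = 0.5
T=55: ŷ = -2.1 + 55 = 52.9; e = 51.4 − 52.9 = -1.5
T=65: ŷ = -2.1 + 65 = 62.9; e = 63.9 − 62.9 = 1
T=80: ŷ = -2.1 + 80 = 77.9; e = 79.4 − 77.9 = 1.5
T=95: ŷ = -2.1 + 95 = 92.9; e = 90.4 − 92.9 = -2.5
T=105: ŷ = -2.1 + 105 = 102.9; e = 104.4 − 102.9 = 1.5
T=110: ŷ = -2.1 + 110 = 107.9; e = 105.9 − 107.9 = -2
T=115: ŷ = -2.1 + 115 = 112.9; e = 114.4 − 112.9 = 1.5
|e| > 2.25: T=95 (|e|=2.5) → 1

1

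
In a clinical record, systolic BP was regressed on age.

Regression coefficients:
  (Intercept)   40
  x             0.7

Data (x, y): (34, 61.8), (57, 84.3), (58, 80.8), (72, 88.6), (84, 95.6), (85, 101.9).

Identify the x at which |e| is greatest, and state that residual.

x=34: ŷ = 40 + 0.7·34 = 63.8; e = 61.8 − 63.8 = -2
x=57: ŷ = 40 + 0.7·57 = 79.9; e = 84.3 − 79.9 = 4.4
x=58: ŷ = 40 + 0.7·58 = 80.6; e = 80.8 − 80.6 = 0.2
x=72: ŷ = 40 + 0.7·72 = 90.4; e = 88.6 − 90.4 = -1.8
x=84: ŷ = 40 + 0.7·84 = 98.8; e = 95.6 − 98.8 = -3.2
x=85: ŷ = 40 + 0.7·85 = 99.5; e = 101.9 − 99.5 = 2.4
Largest |e| is 4.4 at x = 57, residual 4.4.

x = 57, e = 4.4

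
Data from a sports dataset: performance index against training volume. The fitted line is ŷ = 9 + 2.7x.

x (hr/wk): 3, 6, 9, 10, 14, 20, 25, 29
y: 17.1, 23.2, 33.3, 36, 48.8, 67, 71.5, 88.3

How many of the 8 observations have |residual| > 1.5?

4

x=3: ŷ = 9 + 2.7·3 = 17.1; e = 17.1 − 17.1 = 0
x=6: ŷ = 9 + 2.7·6 = 25.2; e = 23.2 − 25.2 = -2
x=9: ŷ = 9 + 2.7·9 = 33.3; e = 33.3 − 33.3 = 0
x=10: ŷ = 9 + 2.7·10 = 36; e = 36 − 36 = 0
x=14: ŷ = 9 + 2.7·14 = 46.8; e = 48.8 − 46.8 = 2
x=20: ŷ = 9 + 2.7·20 = 63; e = 67 − 63 = 4
x=25: ŷ = 9 + 2.7·25 = 76.5; e = 71.5 − 76.5 = -5
x=29: ŷ = 9 + 2.7·29 = 87.3; e = 88.3 − 87.3 = 1
|e| > 1.5: x=6 (|e|=2), x=14 (|e|=2), x=20 (|e|=4), x=25 (|e|=5) → 4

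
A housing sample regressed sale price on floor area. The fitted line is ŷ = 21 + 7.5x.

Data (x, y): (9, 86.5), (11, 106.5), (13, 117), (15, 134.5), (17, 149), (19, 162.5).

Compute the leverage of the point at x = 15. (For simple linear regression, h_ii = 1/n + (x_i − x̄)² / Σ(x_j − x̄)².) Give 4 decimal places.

h = 0.1810

x̄ = (9 + 11 + 13 + 15 + 17 + 19)/6 = 14
Σ(x − x̄)² = 25 + 9 + 1 + 1 + 9 + 25 = 70
h = 1/6 + (1)²/70 = 0.166667 + 0.0142857 = 0.1810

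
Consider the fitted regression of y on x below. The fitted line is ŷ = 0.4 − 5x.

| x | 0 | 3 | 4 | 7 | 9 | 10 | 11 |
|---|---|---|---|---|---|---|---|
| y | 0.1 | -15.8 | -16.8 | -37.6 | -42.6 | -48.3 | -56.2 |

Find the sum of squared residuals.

x=0: ŷ = 0.4 − 5·0 = 0.4; e = 0.1 − 0.4 = -0.3
x=3: ŷ = 0.4 − 5·3 = -14.6; e = -15.8 − (-14.6) = -1.2
x=4: ŷ = 0.4 − 5·4 = -19.6; e = -16.8 − (-19.6) = 2.8
x=7: ŷ = 0.4 − 5·7 = -34.6; e = -37.6 − (-34.6) = -3
x=9: ŷ = 0.4 − 5·9 = -44.6; e = -42.6 − (-44.6) = 2
x=10: ŷ = 0.4 − 5·10 = -49.6; e = -48.3 − (-49.6) = 1.3
x=11: ŷ = 0.4 − 5·11 = -54.6; e = -56.2 − (-54.6) = -1.6
SSE = 0.09 + 1.44 + 7.84 + 9 + 4 + 1.69 + 2.56 = 26.62

SSE = 26.62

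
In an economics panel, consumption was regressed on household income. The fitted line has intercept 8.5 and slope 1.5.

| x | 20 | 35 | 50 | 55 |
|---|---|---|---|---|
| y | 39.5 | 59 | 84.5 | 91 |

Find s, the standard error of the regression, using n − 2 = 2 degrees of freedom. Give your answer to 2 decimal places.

s = 1.73

x=20: ŷ = 8.5 + 1.5·20 = 38.5; e = 39.5 − 38.5 = 1
x=35: ŷ = 8.5 + 1.5·35 = 61; e = 59 − 61 = -2
x=50: ŷ = 8.5 + 1.5·50 = 83.5; e = 84.5 − 83.5 = 1
x=55: ŷ = 8.5 + 1.5·55 = 91; e = 91 − 91 = 0
SSE = 1 + 4 + 1 + 0 = 6
s = √(6/2) = √3 ≈ 1.73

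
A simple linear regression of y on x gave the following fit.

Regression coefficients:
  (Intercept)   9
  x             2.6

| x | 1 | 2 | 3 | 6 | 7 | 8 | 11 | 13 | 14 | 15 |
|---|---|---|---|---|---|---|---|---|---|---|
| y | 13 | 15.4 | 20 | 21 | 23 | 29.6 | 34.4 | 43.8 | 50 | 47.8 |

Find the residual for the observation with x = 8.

ŷ = 9 + 2.6·8 = 29.8
e = 29.6 − 29.8 = -0.2

e = -0.2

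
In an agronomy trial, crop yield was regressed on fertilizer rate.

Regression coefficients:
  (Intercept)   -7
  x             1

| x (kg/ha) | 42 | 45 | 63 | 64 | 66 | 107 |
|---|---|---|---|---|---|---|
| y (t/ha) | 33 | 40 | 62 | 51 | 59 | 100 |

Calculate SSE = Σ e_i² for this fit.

SSE = 80

x=42: ŷ = -7 + 42 = 35; e = 33 − 35 = -2
x=45: ŷ = -7 + 45 = 38; e = 40 − 38 = 2
x=63: ŷ = -7 + 63 = 56; e = 62 − 56 = 6
x=64: ŷ = -7 + 64 = 57; e = 51 − 57 = -6
x=66: ŷ = -7 + 66 = 59; e = 59 − 59 = 0
x=107: ŷ = -7 + 107 = 100; e = 100 − 100 = 0
SSE = 4 + 4 + 36 + 36 + 0 + 0 = 80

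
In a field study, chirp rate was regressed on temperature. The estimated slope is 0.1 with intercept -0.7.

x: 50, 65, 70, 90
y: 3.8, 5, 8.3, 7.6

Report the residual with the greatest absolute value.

r = 2

x=50: ŷ = -0.7 + 0.1·50 = 4.3; r = 3.8 − 4.3 = -0.5
x=65: ŷ = -0.7 + 0.1·65 = 5.8; r = 5 − 5.8 = -0.8
x=70: ŷ = -0.7 + 0.1·70 = 6.3; r = 8.3 − 6.3 = 2
x=90: ŷ = -0.7 + 0.1·90 = 8.3; r = 7.6 − 8.3 = -0.7
Largest |r| is 2 at x = 70, residual 2.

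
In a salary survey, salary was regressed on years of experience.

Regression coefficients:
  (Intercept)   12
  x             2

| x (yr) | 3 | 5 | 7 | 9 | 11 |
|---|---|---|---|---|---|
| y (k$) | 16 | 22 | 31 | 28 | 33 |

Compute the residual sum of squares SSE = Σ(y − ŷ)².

x=3: ŷ = 12 + 2·3 = 18; e = 16 − 18 = -2
x=5: ŷ = 12 + 2·5 = 22; e = 22 − 22 = 0
x=7: ŷ = 12 + 2·7 = 26; e = 31 − 26 = 5
x=9: ŷ = 12 + 2·9 = 30; e = 28 − 30 = -2
x=11: ŷ = 12 + 2·11 = 34; e = 33 − 34 = -1
SSE = 4 + 0 + 25 + 4 + 1 = 34

SSE = 34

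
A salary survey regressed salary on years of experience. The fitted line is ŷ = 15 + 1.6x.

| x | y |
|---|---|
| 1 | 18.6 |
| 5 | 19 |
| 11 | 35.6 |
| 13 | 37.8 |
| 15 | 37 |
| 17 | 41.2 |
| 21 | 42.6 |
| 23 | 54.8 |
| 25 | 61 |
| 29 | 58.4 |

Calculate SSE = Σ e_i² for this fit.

SSE = 128

x=1: ŷ = 15 + 1.6·1 = 16.6; e = 18.6 − 16.6 = 2
x=5: ŷ = 15 + 1.6·5 = 23; e = 19 − 23 = -4
x=11: ŷ = 15 + 1.6·11 = 32.6; e = 35.6 − 32.6 = 3
x=13: ŷ = 15 + 1.6·13 = 35.8; e = 37.8 − 35.8 = 2
x=15: ŷ = 15 + 1.6·15 = 39; e = 37 − 39 = -2
x=17: ŷ = 15 + 1.6·17 = 42.2; e = 41.2 − 42.2 = -1
x=21: ŷ = 15 + 1.6·21 = 48.6; e = 42.6 − 48.6 = -6
x=23: ŷ = 15 + 1.6·23 = 51.8; e = 54.8 − 51.8 = 3
x=25: ŷ = 15 + 1.6·25 = 55; e = 61 − 55 = 6
x=29: ŷ = 15 + 1.6·29 = 61.4; e = 58.4 − 61.4 = -3
SSE = 4 + 16 + 9 + 4 + 4 + 1 + 36 + 9 + 36 + 9 = 128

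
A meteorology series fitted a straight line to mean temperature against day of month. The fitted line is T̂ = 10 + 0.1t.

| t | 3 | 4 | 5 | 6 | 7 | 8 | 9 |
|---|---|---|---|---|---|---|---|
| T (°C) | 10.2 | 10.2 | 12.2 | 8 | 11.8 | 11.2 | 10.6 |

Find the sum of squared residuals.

SSE = 11.16

t=3: T̂ = 10 + 0.1·3 = 10.3; r = 10.2 − 10.3 = -0.1
t=4: T̂ = 10 + 0.1·4 = 10.4; r = 10.2 − 10.4 = -0.2
t=5: T̂ = 10 + 0.1·5 = 10.5; r = 12.2 − 10.5 = 1.7
t=6: T̂ = 10 + 0.1·6 = 10.6; r = 8 − 10.6 = -2.6
t=7: T̂ = 10 + 0.1·7 = 10.7; r = 11.8 − 10.7 = 1.1
t=8: T̂ = 10 + 0.1·8 = 10.8; r = 11.2 − 10.8 = 0.4
t=9: T̂ = 10 + 0.1·9 = 10.9; r = 10.6 − 10.9 = -0.3
SSE = 0.01 + 0.04 + 2.89 + 6.76 + 1.21 + 0.16 + 0.09 = 11.16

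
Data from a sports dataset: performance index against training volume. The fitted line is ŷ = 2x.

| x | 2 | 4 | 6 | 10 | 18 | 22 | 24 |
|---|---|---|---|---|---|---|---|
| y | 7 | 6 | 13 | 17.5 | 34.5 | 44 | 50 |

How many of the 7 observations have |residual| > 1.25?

x=2: ŷ = 2·2 = 4; r = 7 − 4 = 3
x=4: ŷ = 2·4 = 8; r = 6 − 8 = -2
x=6: ŷ = 2·6 = 12; r = 13 − 12 = 1
x=10: ŷ = 2·10 = 20; r = 17.5 − 20 = -2.5
x=18: ŷ = 2·18 = 36; r = 34.5 − 36 = -1.5
x=22: ŷ = 2·22 = 44; r = 44 − 44 = 0
x=24: ŷ = 2·24 = 48; r = 50 − 48 = 2
|r| > 1.25: x=2 (|r|=3), x=4 (|r|=2), x=10 (|r|=2.5), x=18 (|r|=1.5), x=24 (|r|=2) → 5

5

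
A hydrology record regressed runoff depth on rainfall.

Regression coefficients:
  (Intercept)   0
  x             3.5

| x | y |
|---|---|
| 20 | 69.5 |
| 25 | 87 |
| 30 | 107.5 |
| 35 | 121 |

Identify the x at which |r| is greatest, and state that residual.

x = 30, r = 2.5

x=20: ŷ = 3.5·20 = 70; r = 69.5 − 70 = -0.5
x=25: ŷ = 3.5·25 = 87.5; r = 87 − 87.5 = -0.5
x=30: ŷ = 3.5·30 = 105; r = 107.5 − 105 = 2.5
x=35: ŷ = 3.5·35 = 122.5; r = 121 − 122.5 = -1.5
Largest |r| is 2.5 at x = 30, residual 2.5.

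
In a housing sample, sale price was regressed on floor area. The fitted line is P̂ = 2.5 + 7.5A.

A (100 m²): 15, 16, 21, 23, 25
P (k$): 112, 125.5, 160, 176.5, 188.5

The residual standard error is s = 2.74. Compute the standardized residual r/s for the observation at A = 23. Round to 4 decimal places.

0.5474

P̂ = 2.5 + 7.5·23 = 175
r = 176.5 − 175 = 1.5
r/s = 1.5 / 2.74 = 0.5474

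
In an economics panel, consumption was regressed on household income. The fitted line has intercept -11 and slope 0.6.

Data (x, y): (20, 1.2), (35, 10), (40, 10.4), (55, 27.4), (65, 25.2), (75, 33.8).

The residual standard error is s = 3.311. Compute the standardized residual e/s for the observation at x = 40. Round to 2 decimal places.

ŷ = -11 + 0.6·40 = 13
e = 10.4 − 13 = -2.6
e/s = -2.6 / 3.311 = -0.79

-0.79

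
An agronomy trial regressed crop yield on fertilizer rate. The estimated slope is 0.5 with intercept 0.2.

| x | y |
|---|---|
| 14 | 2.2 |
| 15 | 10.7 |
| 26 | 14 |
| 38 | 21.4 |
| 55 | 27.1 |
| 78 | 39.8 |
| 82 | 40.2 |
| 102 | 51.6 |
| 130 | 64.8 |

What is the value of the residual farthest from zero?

e = -5

x=14: ŷ = 0.2 + 0.5·14 = 7.2; e = 2.2 − 7.2 = -5
x=15: ŷ = 0.2 + 0.5·15 = 7.7; e = 10.7 − 7.7 = 3
x=26: ŷ = 0.2 + 0.5·26 = 13.2; e = 14 − 13.2 = 0.8
x=38: ŷ = 0.2 + 0.5·38 = 19.2; e = 21.4 − 19.2 = 2.2
x=55: ŷ = 0.2 + 0.5·55 = 27.7; e = 27.1 − 27.7 = -0.6
x=78: ŷ = 0.2 + 0.5·78 = 39.2; e = 39.8 − 39.2 = 0.6
x=82: ŷ = 0.2 + 0.5·82 = 41.2; e = 40.2 − 41.2 = -1
x=102: ŷ = 0.2 + 0.5·102 = 51.2; e = 51.6 − 51.2 = 0.4
x=130: ŷ = 0.2 + 0.5·130 = 65.2; e = 64.8 − 65.2 = -0.4
Largest |e| is 5 at x = 14, residual -5.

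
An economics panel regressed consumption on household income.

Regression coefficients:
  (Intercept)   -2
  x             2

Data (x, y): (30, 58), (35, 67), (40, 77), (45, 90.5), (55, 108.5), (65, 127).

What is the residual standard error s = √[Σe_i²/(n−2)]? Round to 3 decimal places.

x=30: ŷ = -2 + 2·30 = 58; e = 58 − 58 = 0
x=35: ŷ = -2 + 2·35 = 68; e = 67 − 68 = -1
x=40: ŷ = -2 + 2·40 = 78; e = 77 − 78 = -1
x=45: ŷ = -2 + 2·45 = 88; e = 90.5 − 88 = 2.5
x=55: ŷ = -2 + 2·55 = 108; e = 108.5 − 108 = 0.5
x=65: ŷ = -2 + 2·65 = 128; e = 127 − 128 = -1
SSE = 0 + 1 + 1 + 6.25 + 0.25 + 1 = 9.5
s = √(9.5/4) = √2.375 ≈ 1.541

s = 1.541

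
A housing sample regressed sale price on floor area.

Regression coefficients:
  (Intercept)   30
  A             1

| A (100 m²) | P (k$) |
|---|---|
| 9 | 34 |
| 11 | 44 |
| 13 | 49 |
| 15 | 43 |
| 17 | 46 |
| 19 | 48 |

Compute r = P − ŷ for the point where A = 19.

ŷ = 30 + 19 = 49
r = 48 − 49 = -1

r = -1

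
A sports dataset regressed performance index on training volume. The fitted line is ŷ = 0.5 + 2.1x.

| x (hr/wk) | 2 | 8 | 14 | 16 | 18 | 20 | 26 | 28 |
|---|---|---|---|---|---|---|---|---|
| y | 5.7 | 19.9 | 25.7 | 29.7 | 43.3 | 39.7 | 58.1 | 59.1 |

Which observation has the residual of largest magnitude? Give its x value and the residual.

x = 18, e = 5

x=2: ŷ = 0.5 + 2.1·2 = 4.7; e = 5.7 − 4.7 = 1
x=8: ŷ = 0.5 + 2.1·8 = 17.3; e = 19.9 − 17.3 = 2.6
x=14: ŷ = 0.5 + 2.1·14 = 29.9; e = 25.7 − 29.9 = -4.2
x=16: ŷ = 0.5 + 2.1·16 = 34.1; e = 29.7 − 34.1 = -4.4
x=18: ŷ = 0.5 + 2.1·18 = 38.3; e = 43.3 − 38.3 = 5
x=20: ŷ = 0.5 + 2.1·20 = 42.5; e = 39.7 − 42.5 = -2.8
x=26: ŷ = 0.5 + 2.1·26 = 55.1; e = 58.1 − 55.1 = 3
x=28: ŷ = 0.5 + 2.1·28 = 59.3; e = 59.1 − 59.3 = -0.2
Largest |e| is 5 at x = 18, residual 5.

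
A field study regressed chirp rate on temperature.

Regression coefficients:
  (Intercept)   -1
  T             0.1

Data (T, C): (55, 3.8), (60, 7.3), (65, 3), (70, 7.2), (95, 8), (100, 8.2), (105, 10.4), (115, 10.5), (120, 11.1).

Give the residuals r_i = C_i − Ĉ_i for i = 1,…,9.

-0.7, 2.3, -2.5, 1.2, -0.5, -0.8, 0.9, 0, 0.1

T=55: Ĉ = -1 + 0.1·55 = 4.5; r = 3.8 − 4.5 = -0.7
T=60: Ĉ = -1 + 0.1·60 = 5; r = 7.3 − 5 = 2.3
T=65: Ĉ = -1 + 0.1·65 = 5.5; r = 3 − 5.5 = -2.5
T=70: Ĉ = -1 + 0.1·70 = 6; r = 7.2 − 6 = 1.2
T=95: Ĉ = -1 + 0.1·95 = 8.5; r = 8 − 8.5 = -0.5
T=100: Ĉ = -1 + 0.1·100 = 9; r = 8.2 − 9 = -0.8
T=105: Ĉ = -1 + 0.1·105 = 9.5; r = 10.4 − 9.5 = 0.9
T=115: Ĉ = -1 + 0.1·115 = 10.5; r = 10.5 − 10.5 = 0
T=120: Ĉ = -1 + 0.1·120 = 11; r = 11.1 − 11 = 0.1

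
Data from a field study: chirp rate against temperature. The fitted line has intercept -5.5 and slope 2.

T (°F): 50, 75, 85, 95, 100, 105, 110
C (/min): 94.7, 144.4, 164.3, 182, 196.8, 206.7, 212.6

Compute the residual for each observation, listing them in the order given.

T=50: Ĉ = -5.5 + 2·50 = 94.5; e = 94.7 − 94.5 = 0.2
T=75: Ĉ = -5.5 + 2·75 = 144.5; e = 144.4 − 144.5 = -0.1
T=85: Ĉ = -5.5 + 2·85 = 164.5; e = 164.3 − 164.5 = -0.2
T=95: Ĉ = -5.5 + 2·95 = 184.5; e = 182 − 184.5 = -2.5
T=100: Ĉ = -5.5 + 2·100 = 194.5; e = 196.8 − 194.5 = 2.3
T=105: Ĉ = -5.5 + 2·105 = 204.5; e = 206.7 − 204.5 = 2.2
T=110: Ĉ = -5.5 + 2·110 = 214.5; e = 212.6 − 214.5 = -1.9

0.2, -0.1, -0.2, -2.5, 2.3, 2.2, -1.9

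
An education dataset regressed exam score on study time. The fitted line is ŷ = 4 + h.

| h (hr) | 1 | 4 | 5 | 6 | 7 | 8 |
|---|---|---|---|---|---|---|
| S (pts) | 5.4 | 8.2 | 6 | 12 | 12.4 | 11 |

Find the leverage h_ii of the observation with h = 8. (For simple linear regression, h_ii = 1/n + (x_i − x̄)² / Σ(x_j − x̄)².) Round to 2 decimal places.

h = 0.43

h̄ = (1 + 4 + 5 + 6 + 7 + 8)/6 = 5.16667
Σ(h − h̄)² = 17.3611 + 1.36111 + 0.0277778 + 0.694444 + 3.36111 + 8.02778 = 30.8333
h = 1/6 + (2.83333)²/30.8333 = 0.166667 + 0.26036 = 0.43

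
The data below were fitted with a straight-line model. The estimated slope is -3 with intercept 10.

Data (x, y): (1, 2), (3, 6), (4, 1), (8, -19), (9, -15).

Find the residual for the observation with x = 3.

r = 5

ŷ = 10 − 3·3 = 1
r = 6 − 1 = 5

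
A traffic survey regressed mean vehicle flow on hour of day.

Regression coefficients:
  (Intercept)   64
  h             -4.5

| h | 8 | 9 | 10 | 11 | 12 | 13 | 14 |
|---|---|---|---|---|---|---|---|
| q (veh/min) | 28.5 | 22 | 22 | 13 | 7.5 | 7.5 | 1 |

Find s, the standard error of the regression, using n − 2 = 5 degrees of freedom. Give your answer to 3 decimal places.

h=8: q̂ = 64 − 4.5·8 = 28; r = 28.5 − 28 = 0.5
h=9: q̂ = 64 − 4.5·9 = 23.5; r = 22 − 23.5 = -1.5
h=10: q̂ = 64 − 4.5·10 = 19; r = 22 − 19 = 3
h=11: q̂ = 64 − 4.5·11 = 14.5; r = 13 − 14.5 = -1.5
h=12: q̂ = 64 − 4.5·12 = 10; r = 7.5 − 10 = -2.5
h=13: q̂ = 64 − 4.5·13 = 5.5; r = 7.5 − 5.5 = 2
h=14: q̂ = 64 − 4.5·14 = 1; r = 1 − 1 = 0
SSE = 0.25 + 2.25 + 9 + 2.25 + 6.25 + 4 + 0 = 24
s = √(24/5) = √4.8 ≈ 2.191

s = 2.191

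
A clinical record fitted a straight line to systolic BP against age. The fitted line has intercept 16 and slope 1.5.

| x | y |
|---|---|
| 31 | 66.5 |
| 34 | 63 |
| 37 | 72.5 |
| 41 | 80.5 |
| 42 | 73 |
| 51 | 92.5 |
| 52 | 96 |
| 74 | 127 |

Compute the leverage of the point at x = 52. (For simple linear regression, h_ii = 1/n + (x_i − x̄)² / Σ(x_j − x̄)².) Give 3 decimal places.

h = 0.159

x̄ = (31 + 34 + 37 + 41 + 42 + 51 + 52 + 74)/8 = 45.25
Σ(x − x̄)² = 203.062 + 126.562 + 68.0625 + 18.0625 + 10.5625 + 33.0625 + 45.5625 + 826.562 = 1331.5
h = 1/8 + (6.75)²/1331.5 = 0.125 + 0.0342189 = 0.159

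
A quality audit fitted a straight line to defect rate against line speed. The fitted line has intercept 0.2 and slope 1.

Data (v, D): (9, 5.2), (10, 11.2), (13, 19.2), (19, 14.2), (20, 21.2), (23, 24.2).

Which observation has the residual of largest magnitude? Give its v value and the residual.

v = 13, e = 6

v=9: D̂ = 0.2 + 9 = 9.2; e = 5.2 − 9.2 = -4
v=10: D̂ = 0.2 + 10 = 10.2; e = 11.2 − 10.2 = 1
v=13: D̂ = 0.2 + 13 = 13.2; e = 19.2 − 13.2 = 6
v=19: D̂ = 0.2 + 19 = 19.2; e = 14.2 − 19.2 = -5
v=20: D̂ = 0.2 + 20 = 20.2; e = 21.2 − 20.2 = 1
v=23: D̂ = 0.2 + 23 = 23.2; e = 24.2 − 23.2 = 1
Largest |e| is 6 at v = 13, residual 6.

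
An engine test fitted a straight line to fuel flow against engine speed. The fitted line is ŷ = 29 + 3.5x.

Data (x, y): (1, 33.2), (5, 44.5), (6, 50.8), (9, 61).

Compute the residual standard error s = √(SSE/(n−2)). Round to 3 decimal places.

s = 1.640

x=1: ŷ = 29 + 3.5·1 = 32.5; e = 33.2 − 32.5 = 0.7
x=5: ŷ = 29 + 3.5·5 = 46.5; e = 44.5 − 46.5 = -2
x=6: ŷ = 29 + 3.5·6 = 50; e = 50.8 − 50 = 0.8
x=9: ŷ = 29 + 3.5·9 = 60.5; e = 61 − 60.5 = 0.5
SSE = 0.49 + 4 + 0.64 + 0.25 = 5.38
s = √(5.38/2) = √2.69 ≈ 1.640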